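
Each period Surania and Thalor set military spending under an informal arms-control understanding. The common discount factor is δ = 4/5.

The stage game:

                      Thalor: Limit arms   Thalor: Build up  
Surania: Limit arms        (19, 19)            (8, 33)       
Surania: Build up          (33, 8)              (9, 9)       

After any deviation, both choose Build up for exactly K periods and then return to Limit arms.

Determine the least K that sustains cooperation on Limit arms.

2

No profitable deviation requires (19−9)(δ+…+δ^K) ≥ 33−19, i.e. δ+…+δ^K ≥ 7/5 ≈ 1.4000.
With δ = 4/5, the partial sums are K=1: 0.8000, K=2: 1.4400.
K = 2 is the first length at which the sum reaches 1.4000.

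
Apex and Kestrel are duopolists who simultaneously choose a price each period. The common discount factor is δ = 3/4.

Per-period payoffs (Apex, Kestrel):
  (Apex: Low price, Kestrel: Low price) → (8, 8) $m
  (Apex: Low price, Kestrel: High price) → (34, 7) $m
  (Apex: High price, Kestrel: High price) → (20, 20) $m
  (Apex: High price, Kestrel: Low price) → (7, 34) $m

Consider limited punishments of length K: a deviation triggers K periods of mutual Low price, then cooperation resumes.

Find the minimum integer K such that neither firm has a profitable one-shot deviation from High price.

2

Need Σ_{k=1}^{K} δ^k ≥ (34−20)/(20−8) = 1.1667 at δ = 3/4.
At K = 1 the sum is 0.7500 < 1.1667; at K = 2 it is 1.3125 ≥ 1.1667.
So the minimum punishment length is K = 2.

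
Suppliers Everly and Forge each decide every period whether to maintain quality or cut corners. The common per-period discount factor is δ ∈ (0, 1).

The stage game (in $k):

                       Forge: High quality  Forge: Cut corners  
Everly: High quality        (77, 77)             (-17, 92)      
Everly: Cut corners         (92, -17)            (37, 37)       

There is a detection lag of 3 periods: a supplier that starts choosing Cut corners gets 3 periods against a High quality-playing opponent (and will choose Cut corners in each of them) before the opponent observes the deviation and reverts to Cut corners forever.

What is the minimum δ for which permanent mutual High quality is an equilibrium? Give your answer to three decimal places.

A deviator earns 92 for 3 periods, then 37 forever; cooperating earns 77 forever. Multiplying the IC by (1−δ):
77 ≥ 92(1−δ^3) + 37δ^3, so 55·δ^3 ≥ 15 and δ^3 ≥ 3/11.
δ ≥ (3/11)^(1/3) ≈ 0.648.

0.648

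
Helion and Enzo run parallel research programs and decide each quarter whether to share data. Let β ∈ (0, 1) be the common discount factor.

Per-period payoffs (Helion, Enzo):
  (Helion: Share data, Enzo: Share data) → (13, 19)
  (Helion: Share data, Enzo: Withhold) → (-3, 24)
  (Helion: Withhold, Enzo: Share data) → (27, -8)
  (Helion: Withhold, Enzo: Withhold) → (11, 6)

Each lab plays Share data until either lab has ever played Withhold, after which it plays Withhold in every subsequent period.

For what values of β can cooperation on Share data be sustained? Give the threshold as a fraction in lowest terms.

For Helion: deviation gain 27−13 = 14, per-period punishment loss 13−11 = 2. IC gives β ≥ 14/16 = 7/8.
For Enzo: gain 5, loss 13 per period, so β ≥ 5/18.
The tighter constraint is Helion's, so cooperation needs β ≥ 7/8.

7/8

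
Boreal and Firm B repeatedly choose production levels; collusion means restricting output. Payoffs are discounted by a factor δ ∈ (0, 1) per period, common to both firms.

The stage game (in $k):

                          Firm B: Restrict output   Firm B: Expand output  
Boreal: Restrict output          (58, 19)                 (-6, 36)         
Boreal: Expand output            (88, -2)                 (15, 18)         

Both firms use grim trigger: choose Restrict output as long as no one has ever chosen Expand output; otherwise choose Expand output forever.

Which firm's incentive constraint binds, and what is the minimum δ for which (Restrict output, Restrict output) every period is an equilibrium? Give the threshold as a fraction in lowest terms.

Firm B; δ ≥ 17/18

Boreal: cooperation gives 58 each period; deviation gives 88 once then 15 forever.
  58/(1−δ) ≥ 88 + 15δ/(1−δ) ⇒ δ ≥ 30/73.
Firm B: cooperation gives 19 each period; deviation gives 36 once then 18 forever.
  δ ≥ 17/18.
Both must hold, so the binding constraint is Firm B's: δ ≥ 17/18.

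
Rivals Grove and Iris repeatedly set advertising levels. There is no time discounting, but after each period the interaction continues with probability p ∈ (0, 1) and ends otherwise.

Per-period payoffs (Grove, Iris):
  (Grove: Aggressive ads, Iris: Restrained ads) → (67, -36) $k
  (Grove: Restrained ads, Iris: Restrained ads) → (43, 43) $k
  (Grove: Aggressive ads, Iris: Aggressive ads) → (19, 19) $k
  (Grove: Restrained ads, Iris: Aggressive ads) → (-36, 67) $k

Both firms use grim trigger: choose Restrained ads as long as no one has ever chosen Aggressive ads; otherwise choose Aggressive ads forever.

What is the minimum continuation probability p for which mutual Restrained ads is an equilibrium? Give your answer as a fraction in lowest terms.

1/2

Expected cooperation value is 43 + p·43 + p²·43 + … = 43/(1−p); deviation gives 67 + p·19/(1−p).
43 ≥ 67(1−p) + 19p ⇒ 48p ≥ 24 ⇒ p ≥ 24/48 = 1/2.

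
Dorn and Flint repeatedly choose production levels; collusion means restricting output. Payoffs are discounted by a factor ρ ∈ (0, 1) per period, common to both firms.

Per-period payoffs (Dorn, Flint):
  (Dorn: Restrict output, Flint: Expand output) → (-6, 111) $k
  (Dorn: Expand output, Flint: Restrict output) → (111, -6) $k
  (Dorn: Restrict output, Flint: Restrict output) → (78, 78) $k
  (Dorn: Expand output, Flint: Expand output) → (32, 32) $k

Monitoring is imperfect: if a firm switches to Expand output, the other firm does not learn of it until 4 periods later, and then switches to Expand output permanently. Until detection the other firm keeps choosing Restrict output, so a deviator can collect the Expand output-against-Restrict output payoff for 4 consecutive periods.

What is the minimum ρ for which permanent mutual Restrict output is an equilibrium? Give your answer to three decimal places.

0.804

Deviating for the 4 undetected periods gains 111−78 = 33 per period over cooperation, then loses 78−32 = 46 per period forever once punishment starts.
Gain: 33(1 + ρ + … + ρ^3); loss: 46·ρ^4/(1−ρ).
No profitable deviation ⇔ 33(1−ρ^4) ≤ 46·ρ^4, i.e. ρ^4 ≥ 33/(33+46) = 33/79.
Hence ρ ≥ (33/79)^(1/4) ≈ 0.804.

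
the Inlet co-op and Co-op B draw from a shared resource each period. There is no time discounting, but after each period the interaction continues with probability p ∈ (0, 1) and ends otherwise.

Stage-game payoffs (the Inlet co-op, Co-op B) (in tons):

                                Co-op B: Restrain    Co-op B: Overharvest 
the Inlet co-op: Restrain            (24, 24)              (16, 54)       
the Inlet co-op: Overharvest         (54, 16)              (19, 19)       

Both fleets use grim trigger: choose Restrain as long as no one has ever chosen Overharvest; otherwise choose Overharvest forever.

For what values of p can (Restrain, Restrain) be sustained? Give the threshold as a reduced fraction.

Expected cooperation value is 24 + p·24 + p²·24 + … = 24/(1−p); deviation gives 54 + p·19/(1−p).
24 ≥ 54(1−p) + 19p ⇒ 35p ≥ 30 ⇒ p ≥ 30/35 = 6/7.

6/7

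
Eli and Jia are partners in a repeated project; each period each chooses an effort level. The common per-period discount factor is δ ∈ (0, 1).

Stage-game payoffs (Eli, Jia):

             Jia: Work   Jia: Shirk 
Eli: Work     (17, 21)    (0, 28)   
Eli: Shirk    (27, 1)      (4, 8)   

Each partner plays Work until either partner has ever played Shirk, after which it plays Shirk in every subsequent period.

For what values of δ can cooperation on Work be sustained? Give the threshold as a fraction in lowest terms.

10/23

Eli's threshold: (27−17)/(27−4) = 10/23.
Jia's threshold: (28−21)/(28−8) = 7/20.
10/23 > 7/20, so Eli binds and δ* = 10/23.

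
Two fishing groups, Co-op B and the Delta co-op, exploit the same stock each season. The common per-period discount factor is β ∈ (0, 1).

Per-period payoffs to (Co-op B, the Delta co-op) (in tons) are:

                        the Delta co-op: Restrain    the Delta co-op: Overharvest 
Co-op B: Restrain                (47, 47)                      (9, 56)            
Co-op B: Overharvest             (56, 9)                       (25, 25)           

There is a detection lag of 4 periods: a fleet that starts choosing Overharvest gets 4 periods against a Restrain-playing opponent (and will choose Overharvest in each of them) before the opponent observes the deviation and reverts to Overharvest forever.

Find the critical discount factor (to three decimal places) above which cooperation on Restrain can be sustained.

0.734

Deviating for the 4 undetected periods gains 56−47 = 9 per period over cooperation, then loses 47−25 = 22 per period forever once punishment starts.
Gain: 9(1 + β + … + β^3); loss: 22·β^4/(1−β).
No profitable deviation ⇔ 9(1−β^4) ≤ 22·β^4, i.e. β^4 ≥ 9/(9+22) = 9/31.
Hence β ≥ (9/31)^(1/4) ≈ 0.734.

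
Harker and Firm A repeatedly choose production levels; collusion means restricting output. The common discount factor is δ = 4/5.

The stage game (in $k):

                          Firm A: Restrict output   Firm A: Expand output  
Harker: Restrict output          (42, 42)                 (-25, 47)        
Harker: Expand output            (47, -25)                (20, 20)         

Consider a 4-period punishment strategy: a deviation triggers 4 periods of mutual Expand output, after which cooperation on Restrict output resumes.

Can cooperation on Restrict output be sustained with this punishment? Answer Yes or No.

Yes

Comparing payoff streams over the 5 periods until play realigns: cooperate → 42(1+δ+…+δ^4); deviate → 47 + 20(δ+…+δ^4).
Cooperation is sustained iff (42−20)(δ+…+δ^4) ≥ 47−42.
δ+…+δ^4 = 4/5·(1−(4/5)^4)/(1−4/5) = 2.3616, and (47−42)/(42−20) = 0.2273.
2.3616 ≥ 0.2273, so cooperation is sustainable.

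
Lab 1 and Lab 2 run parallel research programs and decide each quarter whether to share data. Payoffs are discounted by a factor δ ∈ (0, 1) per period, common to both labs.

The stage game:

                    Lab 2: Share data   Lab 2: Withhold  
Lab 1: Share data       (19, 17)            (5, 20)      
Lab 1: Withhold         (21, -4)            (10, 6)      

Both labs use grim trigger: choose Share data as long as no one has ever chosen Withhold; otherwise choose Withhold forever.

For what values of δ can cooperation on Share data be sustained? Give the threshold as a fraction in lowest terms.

For Lab 1: deviation gain 21−19 = 2, per-period punishment loss 19−10 = 9. IC gives δ ≥ 2/11.
For Lab 2: gain 3, loss 11 per period, so δ ≥ 3/14.
The tighter constraint is Lab 2's, so cooperation needs δ ≥ 3/14.

3/14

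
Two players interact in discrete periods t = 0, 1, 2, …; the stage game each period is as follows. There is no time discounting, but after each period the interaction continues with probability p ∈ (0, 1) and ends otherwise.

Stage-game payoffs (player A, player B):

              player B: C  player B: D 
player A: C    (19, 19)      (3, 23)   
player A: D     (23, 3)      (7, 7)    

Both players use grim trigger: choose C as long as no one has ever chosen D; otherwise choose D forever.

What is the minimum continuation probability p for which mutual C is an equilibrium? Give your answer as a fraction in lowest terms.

Expected cooperation value is 19 + p·19 + p²·19 + … = 19/(1−p); deviation gives 23 + p·7/(1−p).
19 ≥ 23(1−p) + 7p ⇒ 16p ≥ 4 ⇒ p ≥ 4/16 = 1/4.

1/4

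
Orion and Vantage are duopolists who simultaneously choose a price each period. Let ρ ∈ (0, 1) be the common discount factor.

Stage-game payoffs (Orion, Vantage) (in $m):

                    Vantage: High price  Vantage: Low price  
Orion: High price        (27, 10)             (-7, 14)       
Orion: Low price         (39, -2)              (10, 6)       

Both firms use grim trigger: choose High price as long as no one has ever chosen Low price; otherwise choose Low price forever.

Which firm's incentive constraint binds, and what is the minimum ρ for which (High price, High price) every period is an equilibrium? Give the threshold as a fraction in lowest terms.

Orion's threshold: (39−27)/(39−10) = 12/29.
Vantage's threshold: (14−10)/(14−6) = 1/2.
12/29 < 1/2, so Vantage binds and ρ* = 1/2.

Vantage; ρ ≥ 1/2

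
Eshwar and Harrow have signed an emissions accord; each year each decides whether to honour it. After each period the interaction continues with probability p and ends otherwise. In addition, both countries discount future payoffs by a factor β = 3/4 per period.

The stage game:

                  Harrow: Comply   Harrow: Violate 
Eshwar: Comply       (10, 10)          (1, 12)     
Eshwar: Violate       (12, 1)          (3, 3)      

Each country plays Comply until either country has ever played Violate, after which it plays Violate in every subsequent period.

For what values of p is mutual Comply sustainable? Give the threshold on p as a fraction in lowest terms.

8/27

With continuation probability p and discount β, the effective per-period discount factor is βp.
Grim-trigger IC: βp ≥ (12−10)/(12−3) = 2/9.
So p ≥ (2/9)/(3/4) = 8/27.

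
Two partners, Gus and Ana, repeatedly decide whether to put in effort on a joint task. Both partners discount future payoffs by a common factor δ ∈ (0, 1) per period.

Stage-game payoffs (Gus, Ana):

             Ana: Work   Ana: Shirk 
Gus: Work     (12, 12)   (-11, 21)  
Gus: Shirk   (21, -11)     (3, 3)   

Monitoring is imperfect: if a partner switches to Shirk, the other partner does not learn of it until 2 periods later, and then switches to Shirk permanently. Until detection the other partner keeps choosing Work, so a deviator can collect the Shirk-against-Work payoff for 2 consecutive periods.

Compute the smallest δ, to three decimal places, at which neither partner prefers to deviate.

0.707

Deviating for the 2 undetected periods gains 21−12 = 9 per period over cooperation, then loses 12−3 = 9 per period forever once punishment starts.
Gain: 9(1 + δ + … + δ^1); loss: 9·δ^2/(1−δ).
No profitable deviation ⇔ 9(1−δ^2) ≤ 9·δ^2, i.e. δ^2 ≥ 9/(9+9) = 1/2.
Hence δ ≥ (1/2)^(1/2) ≈ 0.707.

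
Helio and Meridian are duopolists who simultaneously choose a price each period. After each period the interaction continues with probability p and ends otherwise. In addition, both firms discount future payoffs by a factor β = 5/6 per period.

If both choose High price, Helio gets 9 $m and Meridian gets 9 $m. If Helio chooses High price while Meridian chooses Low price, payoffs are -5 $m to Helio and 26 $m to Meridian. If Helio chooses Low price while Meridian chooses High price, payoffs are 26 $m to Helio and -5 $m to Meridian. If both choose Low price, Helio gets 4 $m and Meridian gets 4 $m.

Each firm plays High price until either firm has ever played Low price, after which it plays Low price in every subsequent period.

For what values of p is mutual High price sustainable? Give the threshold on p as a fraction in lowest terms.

Expected continuation weight on next period's payoff is β·p = 5/6·p, which plays the role of the discount factor.
Cooperation requires 5/6·p ≥ (26−9)/(26−4) = 17/22, hence p ≥ 51/55.

51/55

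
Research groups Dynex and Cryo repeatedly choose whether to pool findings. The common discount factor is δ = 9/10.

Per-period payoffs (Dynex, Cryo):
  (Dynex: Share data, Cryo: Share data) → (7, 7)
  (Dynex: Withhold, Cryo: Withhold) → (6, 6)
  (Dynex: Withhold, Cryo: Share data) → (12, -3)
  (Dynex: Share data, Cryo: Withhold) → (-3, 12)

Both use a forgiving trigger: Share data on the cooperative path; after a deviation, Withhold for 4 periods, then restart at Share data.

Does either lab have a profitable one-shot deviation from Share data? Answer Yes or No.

Yes

A one-shot deviation gives 12 now, then 6 for 4 periods, then back to 7.
Gain from deviating: (12−7) today; loss: (7−6) in each of the next 4 periods.
No-deviation condition: (7−6)(δ+…+δ^4) ≥ 12−7, i.e. δ+…+δ^4 ≥ 5.
At δ = 9/10: δ+…+δ^4 = 3.0951 < 5.0000.
So cooperation is not sustainable.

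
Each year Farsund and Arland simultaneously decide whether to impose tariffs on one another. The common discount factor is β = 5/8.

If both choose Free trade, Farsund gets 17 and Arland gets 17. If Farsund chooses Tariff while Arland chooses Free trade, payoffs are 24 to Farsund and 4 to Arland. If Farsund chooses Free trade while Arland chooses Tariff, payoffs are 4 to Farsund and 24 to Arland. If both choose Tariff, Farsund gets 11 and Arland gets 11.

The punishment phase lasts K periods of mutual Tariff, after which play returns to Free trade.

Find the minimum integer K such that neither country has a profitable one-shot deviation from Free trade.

3

No profitable deviation requires (17−11)(β+…+β^K) ≥ 24−17, i.e. β+…+β^K ≥ 7/6 ≈ 1.1667.
With β = 5/8, the partial sums are K=1: 0.6250, K=2: 1.0156, K=3: 1.2598.
K = 3 is the first length at which the sum reaches 1.1667.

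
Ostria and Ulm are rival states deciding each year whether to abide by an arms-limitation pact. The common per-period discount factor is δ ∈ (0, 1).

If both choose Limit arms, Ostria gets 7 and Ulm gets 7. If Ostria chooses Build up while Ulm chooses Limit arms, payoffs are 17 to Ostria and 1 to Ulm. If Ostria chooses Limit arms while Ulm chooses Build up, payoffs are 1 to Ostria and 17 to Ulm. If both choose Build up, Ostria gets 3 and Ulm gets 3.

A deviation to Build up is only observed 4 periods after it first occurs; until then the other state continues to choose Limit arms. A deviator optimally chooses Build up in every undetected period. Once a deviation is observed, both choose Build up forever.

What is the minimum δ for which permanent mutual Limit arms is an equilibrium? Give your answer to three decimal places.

0.919

A deviator earns 17 for 4 periods, then 3 forever; cooperating earns 7 forever. Multiplying the IC by (1−δ):
7 ≥ 17(1−δ^4) + 3δ^4, so 14·δ^4 ≥ 10 and δ^4 ≥ 5/7.
δ ≥ (5/7)^(1/4) ≈ 0.919.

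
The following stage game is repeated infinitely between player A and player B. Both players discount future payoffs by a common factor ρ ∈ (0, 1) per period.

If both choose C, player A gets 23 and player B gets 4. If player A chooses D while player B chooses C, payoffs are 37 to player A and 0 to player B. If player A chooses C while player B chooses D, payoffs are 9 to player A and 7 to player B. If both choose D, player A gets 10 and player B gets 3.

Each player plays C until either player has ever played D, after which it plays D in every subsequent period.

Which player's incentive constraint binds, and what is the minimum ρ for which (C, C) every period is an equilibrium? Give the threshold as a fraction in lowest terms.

For player A: deviation gain 37−23 = 14, per-period punishment loss 23−10 = 13. IC gives ρ ≥ 14/27.
For player B: gain 3, loss 1 per period, so ρ ≥ 3/4.
The tighter constraint is player B's, so cooperation needs ρ ≥ 3/4.

player B; ρ ≥ 3/4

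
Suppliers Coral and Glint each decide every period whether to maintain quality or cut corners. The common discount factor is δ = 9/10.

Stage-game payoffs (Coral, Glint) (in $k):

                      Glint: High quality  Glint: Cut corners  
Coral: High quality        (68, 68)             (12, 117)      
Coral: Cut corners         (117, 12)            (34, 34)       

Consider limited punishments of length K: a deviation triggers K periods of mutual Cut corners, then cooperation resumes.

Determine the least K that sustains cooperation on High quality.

Need Σ_{k=1}^{K} δ^k ≥ (117−68)/(68−34) = 1.4412 at δ = 9/10.
At K = 1 the sum is 0.9000 < 1.4412; at K = 2 it is 1.7100 ≥ 1.4412.
So the minimum punishment length is K = 2.

2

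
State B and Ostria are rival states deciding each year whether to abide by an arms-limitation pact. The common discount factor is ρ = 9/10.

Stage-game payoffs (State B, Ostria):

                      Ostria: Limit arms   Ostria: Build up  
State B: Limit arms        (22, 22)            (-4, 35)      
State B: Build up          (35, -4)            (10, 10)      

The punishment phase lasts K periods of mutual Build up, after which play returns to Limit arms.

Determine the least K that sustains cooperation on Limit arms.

2

IC: ρ(1−ρ^K)/(1−ρ) ≥ (35−22)/(22−10) = 13/12.
With ρ = 9/10: need 1 − ρ^K ≥ 13/12·(1−9/10)/(9/10), i.e. ρ^K ≤ 0.8796.
Since (9/10)^1 = 0.9000 and (9/10)^2 = 0.8100, the smallest such K is 2.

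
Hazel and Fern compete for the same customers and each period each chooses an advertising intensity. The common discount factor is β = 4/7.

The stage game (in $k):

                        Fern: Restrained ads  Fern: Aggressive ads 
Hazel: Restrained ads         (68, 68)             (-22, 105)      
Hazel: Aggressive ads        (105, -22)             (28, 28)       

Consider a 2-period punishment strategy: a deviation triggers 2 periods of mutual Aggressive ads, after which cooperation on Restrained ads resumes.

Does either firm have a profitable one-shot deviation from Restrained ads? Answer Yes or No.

Yes

Comparing payoff streams over the 3 periods until play realigns: cooperate → 68(1+β+…+β^2); deviate → 105 + 28(β+…+β^2).
Cooperation is sustained iff (68−28)(β+…+β^2) ≥ 105−68.
β+…+β^2 = 4/7·(1−(4/7)^2)/(1−4/7) = 0.8980, and (105−68)/(68−28) = 0.9250.
0.8980 < 0.9250, so cooperation is not sustainable.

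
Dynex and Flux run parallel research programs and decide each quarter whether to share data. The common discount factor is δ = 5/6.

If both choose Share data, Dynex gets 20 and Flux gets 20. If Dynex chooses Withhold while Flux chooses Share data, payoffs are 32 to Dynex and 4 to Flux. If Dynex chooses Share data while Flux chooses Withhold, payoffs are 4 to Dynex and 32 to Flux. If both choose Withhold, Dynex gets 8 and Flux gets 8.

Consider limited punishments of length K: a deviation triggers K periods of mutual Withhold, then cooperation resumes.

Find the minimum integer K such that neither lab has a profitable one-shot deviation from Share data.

2

IC: δ(1−δ^K)/(1−δ) ≥ (32−20)/(20−8) = 1.
With δ = 5/6: need 1 − δ^K ≥ 1·(1−5/6)/(5/6), i.e. δ^K ≤ 0.8000.
Since (5/6)^1 = 0.8333 and (5/6)^2 = 0.6944, the smallest such K is 2.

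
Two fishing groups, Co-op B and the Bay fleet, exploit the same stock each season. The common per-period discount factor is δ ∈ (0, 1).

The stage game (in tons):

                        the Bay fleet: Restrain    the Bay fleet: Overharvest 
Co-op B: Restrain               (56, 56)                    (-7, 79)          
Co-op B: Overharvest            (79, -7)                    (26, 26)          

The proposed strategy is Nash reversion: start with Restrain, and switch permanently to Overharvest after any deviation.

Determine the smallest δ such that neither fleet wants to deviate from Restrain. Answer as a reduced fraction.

23/53

56/(1−δ) ≥ 79 + 26δ/(1−δ)
56 ≥ 79 − 53δ
δ ≥ 23/53.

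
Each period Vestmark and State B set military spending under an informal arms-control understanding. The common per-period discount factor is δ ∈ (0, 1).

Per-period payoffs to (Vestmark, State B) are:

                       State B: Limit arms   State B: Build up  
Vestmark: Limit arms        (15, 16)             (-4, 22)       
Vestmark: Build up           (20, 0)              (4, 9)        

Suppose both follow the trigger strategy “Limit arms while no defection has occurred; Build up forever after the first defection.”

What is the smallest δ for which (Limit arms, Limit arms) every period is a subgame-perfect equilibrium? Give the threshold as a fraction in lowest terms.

6/13

For Vestmark: deviation gain 20−15 = 5, per-period punishment loss 15−4 = 11. IC gives δ ≥ 5/16.
For State B: gain 6, loss 7 per period, so δ ≥ 6/13.
The tighter constraint is State B's, so cooperation needs δ ≥ 6/13.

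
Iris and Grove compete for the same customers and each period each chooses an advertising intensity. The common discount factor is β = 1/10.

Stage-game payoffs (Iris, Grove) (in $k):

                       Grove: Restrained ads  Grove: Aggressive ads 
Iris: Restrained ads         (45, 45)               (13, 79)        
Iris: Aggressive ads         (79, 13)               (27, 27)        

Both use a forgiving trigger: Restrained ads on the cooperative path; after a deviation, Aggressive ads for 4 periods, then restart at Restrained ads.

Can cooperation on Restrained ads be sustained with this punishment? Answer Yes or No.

No

A one-shot deviation gives 79 now, then 27 for 4 periods, then back to 45.
Gain from deviating: (79−45) today; loss: (45−27) in each of the next 4 periods.
No-deviation condition: (45−27)(β+…+β^4) ≥ 79−45, i.e. β+…+β^4 ≥ 17/9.
At β = 1/10: β+…+β^4 = 0.1111 < 1.8889.
So cooperation is not sustainable.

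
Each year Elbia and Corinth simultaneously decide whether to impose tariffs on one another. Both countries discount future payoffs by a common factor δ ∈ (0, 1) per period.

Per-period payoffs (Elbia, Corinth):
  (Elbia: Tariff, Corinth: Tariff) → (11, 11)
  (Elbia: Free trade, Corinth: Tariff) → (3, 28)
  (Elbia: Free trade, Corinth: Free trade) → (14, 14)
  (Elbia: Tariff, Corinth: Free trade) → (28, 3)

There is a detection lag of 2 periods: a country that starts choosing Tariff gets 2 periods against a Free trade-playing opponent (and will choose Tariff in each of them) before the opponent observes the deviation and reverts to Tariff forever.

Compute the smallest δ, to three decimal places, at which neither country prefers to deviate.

Deviating for the 2 undetected periods gains 28−14 = 14 per period over cooperation, then loses 14−11 = 3 per period forever once punishment starts.
Gain: 14(1 + δ + … + δ^1); loss: 3·δ^2/(1−δ).
No profitable deviation ⇔ 14(1−δ^2) ≤ 3·δ^2, i.e. δ^2 ≥ 14/(14+3) = 14/17.
Hence δ ≥ (14/17)^(1/2) ≈ 0.907.

0.907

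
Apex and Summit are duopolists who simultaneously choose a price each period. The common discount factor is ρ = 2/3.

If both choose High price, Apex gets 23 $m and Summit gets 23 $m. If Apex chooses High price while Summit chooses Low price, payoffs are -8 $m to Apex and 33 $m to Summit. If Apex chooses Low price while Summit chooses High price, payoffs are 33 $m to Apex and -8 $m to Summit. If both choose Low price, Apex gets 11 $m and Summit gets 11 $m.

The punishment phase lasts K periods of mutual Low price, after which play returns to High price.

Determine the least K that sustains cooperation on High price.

Need Σ_{k=1}^{K} ρ^k ≥ (33−23)/(23−11) = 0.8333 at ρ = 2/3.
At K = 1 the sum is 0.6667 < 0.8333; at K = 2 it is 1.1111 ≥ 0.8333.
So the minimum punishment length is K = 2.

2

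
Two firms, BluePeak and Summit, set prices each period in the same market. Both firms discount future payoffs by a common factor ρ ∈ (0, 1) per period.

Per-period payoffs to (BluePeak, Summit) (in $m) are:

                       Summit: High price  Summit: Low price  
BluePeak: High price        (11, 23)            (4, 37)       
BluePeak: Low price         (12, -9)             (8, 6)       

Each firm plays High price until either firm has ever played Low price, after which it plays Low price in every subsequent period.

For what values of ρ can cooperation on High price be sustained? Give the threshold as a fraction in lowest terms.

BluePeak's threshold: (12−11)/(12−8) = 1/4.
Summit's threshold: (37−23)/(37−6) = 14/31.
1/4 < 14/31, so Summit binds and ρ* = 14/31.

14/31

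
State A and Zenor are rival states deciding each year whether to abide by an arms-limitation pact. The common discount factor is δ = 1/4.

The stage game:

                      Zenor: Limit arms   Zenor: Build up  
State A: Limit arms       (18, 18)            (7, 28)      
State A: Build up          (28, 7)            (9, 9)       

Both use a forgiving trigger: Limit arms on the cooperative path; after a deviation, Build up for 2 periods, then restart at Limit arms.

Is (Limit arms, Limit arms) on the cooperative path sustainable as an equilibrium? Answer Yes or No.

No

IC: δ+…+δ^2 ≥ (28−18)/(18−9) = 10/9.
At δ = 1/4: partial sum = 0.3125 < 1.1111. Cooperation not sustainable.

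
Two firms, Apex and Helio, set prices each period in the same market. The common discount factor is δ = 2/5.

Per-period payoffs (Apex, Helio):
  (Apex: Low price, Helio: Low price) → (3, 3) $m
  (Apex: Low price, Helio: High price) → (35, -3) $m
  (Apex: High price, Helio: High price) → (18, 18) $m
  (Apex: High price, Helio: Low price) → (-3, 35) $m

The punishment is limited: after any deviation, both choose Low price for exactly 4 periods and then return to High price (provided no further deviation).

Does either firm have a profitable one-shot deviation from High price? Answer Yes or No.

Yes

Comparing payoff streams over the 5 periods until play realigns: cooperate → 18(1+δ+…+δ^4); deviate → 35 + 3(δ+…+δ^4).
Cooperation is sustained iff (18−3)(δ+…+δ^4) ≥ 35−18.
δ+…+δ^4 = 2/5·(1−(2/5)^4)/(1−2/5) = 0.6496, and (35−18)/(18−3) = 1.1333.
0.6496 < 1.1333, so cooperation is not sustainable.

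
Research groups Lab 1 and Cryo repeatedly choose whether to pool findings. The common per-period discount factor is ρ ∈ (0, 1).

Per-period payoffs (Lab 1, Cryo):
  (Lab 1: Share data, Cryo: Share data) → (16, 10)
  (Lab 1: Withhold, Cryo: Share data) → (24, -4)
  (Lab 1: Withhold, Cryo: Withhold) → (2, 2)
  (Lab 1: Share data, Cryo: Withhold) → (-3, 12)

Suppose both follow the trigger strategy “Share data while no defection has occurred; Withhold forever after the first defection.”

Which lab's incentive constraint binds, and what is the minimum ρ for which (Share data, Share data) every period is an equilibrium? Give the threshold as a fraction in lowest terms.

For Lab 1: deviation gain 24−16 = 8, per-period punishment loss 16−2 = 14. IC gives ρ ≥ 8/22 = 4/11.
For Cryo: gain 2, loss 8 per period, so ρ ≥ 2/10 = 1/5.
The tighter constraint is Lab 1's, so cooperation needs ρ ≥ 4/11.

Lab 1; ρ ≥ 4/11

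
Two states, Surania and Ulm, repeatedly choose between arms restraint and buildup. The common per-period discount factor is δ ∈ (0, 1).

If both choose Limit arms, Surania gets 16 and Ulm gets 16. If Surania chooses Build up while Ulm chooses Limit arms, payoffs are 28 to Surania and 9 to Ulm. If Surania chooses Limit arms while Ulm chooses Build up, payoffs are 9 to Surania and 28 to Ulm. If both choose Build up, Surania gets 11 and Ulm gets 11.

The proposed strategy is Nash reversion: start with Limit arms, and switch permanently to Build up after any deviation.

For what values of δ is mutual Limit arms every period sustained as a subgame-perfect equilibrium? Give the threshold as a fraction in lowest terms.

12/17

Under grim trigger the critical discount factor is (T−C)/(T−P) with T = 28, C = 16, P = 11.
δ* = (28−16)/(28−11) = 12/17.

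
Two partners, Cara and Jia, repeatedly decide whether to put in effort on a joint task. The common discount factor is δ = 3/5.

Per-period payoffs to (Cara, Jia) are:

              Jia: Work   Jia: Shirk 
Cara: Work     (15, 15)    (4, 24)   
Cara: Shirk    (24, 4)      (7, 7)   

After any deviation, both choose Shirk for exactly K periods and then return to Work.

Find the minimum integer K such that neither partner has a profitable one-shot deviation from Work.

Need Σ_{k=1}^{K} δ^k ≥ (24−15)/(15−7) = 1.1250 at δ = 3/5.
At K = 2 the sum is 0.9600 < 1.1250; at K = 3 it is 1.1760 ≥ 1.1250.
So the minimum punishment length is K = 3.

3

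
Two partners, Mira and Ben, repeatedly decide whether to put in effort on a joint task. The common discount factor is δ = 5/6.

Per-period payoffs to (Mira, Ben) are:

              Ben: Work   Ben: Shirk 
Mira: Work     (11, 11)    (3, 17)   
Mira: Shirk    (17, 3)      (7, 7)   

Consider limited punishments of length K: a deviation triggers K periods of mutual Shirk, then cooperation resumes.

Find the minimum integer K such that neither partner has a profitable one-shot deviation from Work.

2

Need Σ_{k=1}^{K} δ^k ≥ (17−11)/(11−7) = 1.5000 at δ = 5/6.
At K = 1 the sum is 0.8333 < 1.5000; at K = 2 it is 1.5278 ≥ 1.5000.
So the minimum punishment length is K = 2.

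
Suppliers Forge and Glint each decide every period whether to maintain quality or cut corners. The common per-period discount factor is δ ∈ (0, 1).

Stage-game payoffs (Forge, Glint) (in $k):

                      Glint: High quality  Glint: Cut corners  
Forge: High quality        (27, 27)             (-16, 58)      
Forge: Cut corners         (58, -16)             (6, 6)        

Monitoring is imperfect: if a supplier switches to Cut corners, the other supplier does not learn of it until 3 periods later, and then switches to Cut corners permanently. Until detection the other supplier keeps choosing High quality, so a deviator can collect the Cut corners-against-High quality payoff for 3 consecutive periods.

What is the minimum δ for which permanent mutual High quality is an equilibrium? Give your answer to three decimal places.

The best deviation is to choose Cut corners for all 3 undetected periods, earning 58 each, then 6 forever once detected.
Deviation value: 58(1−δ^3)/(1−δ) + 6δ^3/(1−δ); cooperation value: 27/(1−δ).
IC: 27 ≥ 58(1−δ^3) + 6δ^3 = 58 − 52δ^3.
So δ^3 ≥ 31/52, giving δ ≥ (31/52)^(1/3) ≈ 0.842.

0.842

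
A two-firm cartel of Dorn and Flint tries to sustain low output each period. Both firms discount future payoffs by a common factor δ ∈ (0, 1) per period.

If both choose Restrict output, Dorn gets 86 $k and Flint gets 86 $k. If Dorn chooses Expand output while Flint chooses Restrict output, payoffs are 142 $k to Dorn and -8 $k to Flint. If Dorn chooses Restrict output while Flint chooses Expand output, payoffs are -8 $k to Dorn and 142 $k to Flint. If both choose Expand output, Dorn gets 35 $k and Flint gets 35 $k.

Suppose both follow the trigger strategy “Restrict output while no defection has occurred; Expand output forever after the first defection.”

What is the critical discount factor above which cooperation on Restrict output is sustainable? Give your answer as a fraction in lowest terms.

86/(1−δ) ≥ 142 + 35δ/(1−δ)
86 ≥ 142 − 107δ
δ ≥ 56/107.

56/107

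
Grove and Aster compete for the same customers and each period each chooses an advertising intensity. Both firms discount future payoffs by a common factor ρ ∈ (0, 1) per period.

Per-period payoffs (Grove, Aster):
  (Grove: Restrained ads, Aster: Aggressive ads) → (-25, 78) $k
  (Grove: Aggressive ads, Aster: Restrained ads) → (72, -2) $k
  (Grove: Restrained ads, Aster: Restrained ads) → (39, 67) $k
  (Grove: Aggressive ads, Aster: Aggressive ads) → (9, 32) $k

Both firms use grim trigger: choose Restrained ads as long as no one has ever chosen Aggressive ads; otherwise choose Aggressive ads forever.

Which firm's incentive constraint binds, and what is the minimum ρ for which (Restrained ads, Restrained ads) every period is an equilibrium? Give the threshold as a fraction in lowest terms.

Grove; ρ ≥ 11/21

Grove's threshold: (72−39)/(72−9) = 11/21.
Aster's threshold: (78−67)/(78−32) = 11/46.
11/21 > 11/46, so Grove binds and ρ* = 11/21.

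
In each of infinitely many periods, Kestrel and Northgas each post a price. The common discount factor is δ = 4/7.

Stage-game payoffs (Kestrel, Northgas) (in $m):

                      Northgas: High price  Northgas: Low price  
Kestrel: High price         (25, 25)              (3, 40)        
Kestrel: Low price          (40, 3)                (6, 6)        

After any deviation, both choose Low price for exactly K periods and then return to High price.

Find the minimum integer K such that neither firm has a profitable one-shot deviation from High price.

IC: δ(1−δ^K)/(1−δ) ≥ (40−25)/(25−6) = 15/19.
With δ = 4/7: need 1 − δ^K ≥ 15/19·(1−4/7)/(4/7), i.e. δ^K ≤ 0.4079.
Since (4/7)^1 = 0.5714 and (4/7)^2 = 0.3265, the smallest such K is 2.

2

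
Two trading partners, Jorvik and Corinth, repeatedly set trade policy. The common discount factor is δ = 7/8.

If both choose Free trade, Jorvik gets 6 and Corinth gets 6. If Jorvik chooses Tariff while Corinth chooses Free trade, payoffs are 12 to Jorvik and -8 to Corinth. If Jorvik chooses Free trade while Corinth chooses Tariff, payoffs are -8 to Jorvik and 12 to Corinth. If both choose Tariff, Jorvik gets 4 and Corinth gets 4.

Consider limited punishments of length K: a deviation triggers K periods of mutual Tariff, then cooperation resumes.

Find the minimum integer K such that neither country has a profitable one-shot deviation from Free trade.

No profitable deviation requires (6−4)(δ+…+δ^K) ≥ 12−6, i.e. δ+…+δ^K ≥ 3 ≈ 3.0000.
With δ = 7/8, the partial sums are K=1: 0.8750, K=2: 1.6406, K=3: 2.3105, K=4: 2.8967, K=5: 3.4096.
K = 5 is the first length at which the sum reaches 3.0000.

5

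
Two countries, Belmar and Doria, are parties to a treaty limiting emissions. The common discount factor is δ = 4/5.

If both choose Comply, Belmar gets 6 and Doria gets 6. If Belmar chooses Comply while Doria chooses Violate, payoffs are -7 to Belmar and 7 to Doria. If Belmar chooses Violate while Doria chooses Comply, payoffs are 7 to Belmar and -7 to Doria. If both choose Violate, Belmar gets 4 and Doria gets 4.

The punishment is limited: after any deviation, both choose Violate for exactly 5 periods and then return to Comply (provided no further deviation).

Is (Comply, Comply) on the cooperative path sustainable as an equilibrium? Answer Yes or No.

IC: δ+…+δ^5 ≥ (7−6)/(6−4) = 1/2.
At δ = 4/5: partial sum = 2.6893 ≥ 0.5000. Cooperation sustainable.

Yes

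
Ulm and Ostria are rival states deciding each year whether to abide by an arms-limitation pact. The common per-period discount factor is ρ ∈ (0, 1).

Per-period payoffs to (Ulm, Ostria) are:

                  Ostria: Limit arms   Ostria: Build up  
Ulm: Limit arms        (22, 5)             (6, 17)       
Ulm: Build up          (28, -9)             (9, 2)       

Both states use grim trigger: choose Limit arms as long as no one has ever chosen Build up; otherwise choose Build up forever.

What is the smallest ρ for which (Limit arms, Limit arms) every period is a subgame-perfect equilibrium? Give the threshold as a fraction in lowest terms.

4/5

Ulm: cooperation gives 22 each period; deviation gives 28 once then 9 forever.
  22/(1−ρ) ≥ 28 + 9ρ/(1−ρ) ⇒ ρ ≥ 6/19.
Ostria: cooperation gives 5 each period; deviation gives 17 once then 2 forever.
  ρ ≥ 12/15 = 4/5.
Both must hold, so the binding constraint is Ostria's: ρ ≥ 4/5.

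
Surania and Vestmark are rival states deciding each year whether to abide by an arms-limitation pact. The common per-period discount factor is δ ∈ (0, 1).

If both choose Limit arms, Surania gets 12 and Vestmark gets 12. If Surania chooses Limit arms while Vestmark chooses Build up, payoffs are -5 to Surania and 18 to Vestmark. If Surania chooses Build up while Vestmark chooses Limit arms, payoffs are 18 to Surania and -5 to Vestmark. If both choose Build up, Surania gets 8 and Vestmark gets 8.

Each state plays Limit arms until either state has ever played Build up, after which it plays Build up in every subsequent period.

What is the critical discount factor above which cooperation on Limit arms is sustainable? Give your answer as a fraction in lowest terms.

3/5

One-period gain from deviating is 18 − 12 = 6. The loss is 12 − 8 = 4 in every subsequent period, with present value 4·δ/(1−δ).
Deviation is unprofitable when 4·δ/(1−δ) ≥ 6, i.e. δ/(1−δ) ≥ 3/2.
Equivalently δ ≥ 6/(6+4) = 3/5.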